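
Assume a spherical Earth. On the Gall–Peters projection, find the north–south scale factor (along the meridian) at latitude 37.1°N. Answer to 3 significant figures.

1.13

The Gall–Peters projection is cylindrical equal-area with φ₀ = 45°. A cylindrical equal-area projection with standard parallel φ₀ has meridian scale h = cos φ / cos φ₀ and parallel scale k = cos φ₀ / cos φ (so areas are preserved, h·k = 1).
h = cos 37.1° / cos 45° = 0.7976/0.7071 = 1.128.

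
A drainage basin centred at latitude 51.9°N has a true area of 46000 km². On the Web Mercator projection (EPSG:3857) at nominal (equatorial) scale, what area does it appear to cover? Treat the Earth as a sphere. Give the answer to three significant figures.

For Mercator, h = k = sec φ (a conformal cylindrical projection has a single point scale, 1/cos φ).
Areal scale = k² = sec²φ = 1/cos²(51.9°) = 1/0.6170² = 2.627.
Apparent area = 46000 × 2.627 ≈ 121000 km².

121000 km²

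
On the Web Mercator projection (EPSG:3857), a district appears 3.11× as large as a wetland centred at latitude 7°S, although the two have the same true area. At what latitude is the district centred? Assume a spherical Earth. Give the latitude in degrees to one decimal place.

Mercator areal scale is sec²φ, so apparent-area ratio = sec²φ₁ / sec²φ₂ = cos²φ₂ / cos²φ₁.
cos²φ₂ / cos²φ₁ = 3.11  ⇒  cos φ₁ = cos 7° / √3.11 = 0.9925/1.764 = 0.5628.
φ₁ = arccos(0.5628) ≈ 55.7°.

55.7°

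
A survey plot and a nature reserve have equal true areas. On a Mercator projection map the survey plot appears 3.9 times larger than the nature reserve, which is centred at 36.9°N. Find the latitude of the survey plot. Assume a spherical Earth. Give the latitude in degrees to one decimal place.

66.1°

For equal true areas on Mercator, apparent areas scale as sec²φ, so the ratio is cos²φ₂ / cos²φ₁.
cos²φ₂ / cos²φ₁ = 3.9  ⇒  cos φ₁ = cos 36.9° / √3.9 = 0.7997/1.975 = 0.4049.
φ₁ = arccos(0.4049) ≈ 66.1°.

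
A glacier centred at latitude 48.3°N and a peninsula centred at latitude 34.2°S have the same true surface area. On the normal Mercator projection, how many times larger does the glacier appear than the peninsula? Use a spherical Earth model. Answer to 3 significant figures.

Mercator areal scale is sec²φ.
At 48.3°: sec²(48.3°) = 1/0.6652² = 2.260.
At 34.2°: sec²(34.2°) = 1/0.8271² = 1.462.
Ratio = 2.260/1.462 = cos²(34.2°)/cos²(48.3°) ≈ 1.55.

1.55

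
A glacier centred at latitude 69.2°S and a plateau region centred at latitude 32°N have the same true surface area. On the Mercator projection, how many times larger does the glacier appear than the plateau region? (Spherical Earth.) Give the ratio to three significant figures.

5.70

Mercator areal scale is sec²φ.
At 69.2°: sec²(69.2°) = 1/0.3551² = 7.930.
At 32°: sec²(32°) = 1/0.8480² = 1.390.
Ratio = 7.930/1.390 = cos²(32°)/cos²(69.2°) ≈ 5.70.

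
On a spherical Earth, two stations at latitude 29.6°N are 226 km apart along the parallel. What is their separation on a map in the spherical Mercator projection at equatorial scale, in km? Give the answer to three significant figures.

The Mercator projection is conformal; its linear scale factor is the same in every direction and equals sec φ = 1/cos φ.
Along the parallel, k = sec 29.6° = 1/0.8695 = 1.150.
Map distance = 226 × 1.150 ≈ 260 km.

260 km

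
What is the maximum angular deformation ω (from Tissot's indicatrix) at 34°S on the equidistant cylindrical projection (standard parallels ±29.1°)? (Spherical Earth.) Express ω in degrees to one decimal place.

The equidistant cylindrical projection with φ₀ = 29.1° has h = 1 (meridians true) and k = cos φ₀ / cos φ along parallels.
At 34°: h = 1.000, k = 1.054; principal scales a = 1.054, b = 1.000.
sin(ω/2) = (a − b)/(a + b) = 0.05396/2.054 = 0.02627, so ω = 2 arcsin(0.02627) ≈ 3.0°.

3.0°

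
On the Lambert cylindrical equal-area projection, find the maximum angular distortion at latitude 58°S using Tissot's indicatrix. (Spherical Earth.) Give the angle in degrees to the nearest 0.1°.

68.3°

The Lambert cylindrical equal-area projection is the cylindrical equal-area projection with its standard parallel at the equator (φ₀ = 0). A cylindrical equal-area projection with standard parallel φ₀ has meridian scale h = cos φ / cos φ₀ and parallel scale k = cos φ₀ / cos φ (so areas are preserved, h·k = 1).
At 58°: h = 0.5299, k = 1.887; principal scales a = 1.887, b = 0.5299.
sin(ω/2) = (a − b)/(a + b) = 1.357/2.417 = 0.5615, so ω = 2 arcsin(0.5615) ≈ 68.3°.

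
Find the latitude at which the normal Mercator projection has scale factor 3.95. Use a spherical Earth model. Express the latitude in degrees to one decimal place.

Mercator scale is k = sec φ = 1/cos φ.
1/cos φ = 3.95  ⇒  cos φ = 0.2532  ⇒  φ = arccos(0.2532) ≈ 75.3°.

75.3°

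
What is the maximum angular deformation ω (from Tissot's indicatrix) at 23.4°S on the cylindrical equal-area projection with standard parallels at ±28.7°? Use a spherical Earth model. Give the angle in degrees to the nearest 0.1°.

5.2°

For cylindrical equal-area with standard parallel φ₀, h = cos φ / cos φ₀ and k = cos φ₀ / cos φ, so h·k = 1.
At 23.4°: h = 1.046, k = 0.9558; principal scales a = 1.046, b = 0.9558.
sin(ω/2) = (a − b)/(a + b) = 0.09054/2.002 = 0.04523, so ω = 2 arcsin(0.04523) ≈ 5.2°.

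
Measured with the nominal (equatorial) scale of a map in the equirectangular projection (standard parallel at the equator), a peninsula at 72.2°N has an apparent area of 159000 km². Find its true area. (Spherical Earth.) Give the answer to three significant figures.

48600 km²

Plate carrée maps x = Rλ, y = Rφ. The meridian scale is h = 1 and the parallel scale is k = 1/cos φ = sec φ.
Areal scale = h·k = 1 × sec φ; at 72.2°, h = 1.000, k = 3.271, so h·k = 3.271.
True area = apparent / (areal scale) = 159000 / 3.271 ≈ 48600 km².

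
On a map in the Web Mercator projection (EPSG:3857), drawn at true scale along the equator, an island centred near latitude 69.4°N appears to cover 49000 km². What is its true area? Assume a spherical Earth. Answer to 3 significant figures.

6070 km²

Mercator is conformal, so the point scale is isotropic: h = k = sec φ = 1/cos φ.
Areal scale = k² = sec²φ = 1/cos²(69.4°) = 1/0.3518² = 8.078.
True area = apparent / (areal scale) = 49000 / 8.078 ≈ 6070 km².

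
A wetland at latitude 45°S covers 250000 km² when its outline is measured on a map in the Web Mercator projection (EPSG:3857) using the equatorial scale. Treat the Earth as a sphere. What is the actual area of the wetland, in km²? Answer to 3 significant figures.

For Mercator, h = k = sec φ (a conformal cylindrical projection has a single point scale, 1/cos φ).
Areal scale = k² = sec²φ = 1/cos²(45°) = 1/0.7071² = 2.000.
True area = apparent / (areal scale) = 250000 / 2.000 ≈ 125000 km².

125000 km²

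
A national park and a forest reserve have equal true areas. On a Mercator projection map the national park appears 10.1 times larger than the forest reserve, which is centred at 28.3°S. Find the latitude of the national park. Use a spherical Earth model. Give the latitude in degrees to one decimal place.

For equal true areas on Mercator, apparent areas scale as sec²φ, so the ratio is cos²φ₂ / cos²φ₁.
cos²φ₂ / cos²φ₁ = 10.1  ⇒  cos φ₁ = cos 28.3° / √10.1 = 0.8805/3.178 = 0.2770.
φ₁ = arccos(0.2770) ≈ 73.9°.

73.9°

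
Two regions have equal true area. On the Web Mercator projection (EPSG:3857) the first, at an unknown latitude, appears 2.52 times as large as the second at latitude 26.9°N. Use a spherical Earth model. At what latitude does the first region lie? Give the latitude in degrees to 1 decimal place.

55.8°

For equal true areas on Mercator, apparent areas scale as sec²φ, so the ratio is cos²φ₂ / cos²φ₁.
cos²φ₂ / cos²φ₁ = 2.52  ⇒  cos φ₁ = cos 26.9° / √2.52 = 0.8918/1.587 = 0.5618.
φ₁ = arccos(0.5618) ≈ 55.8°.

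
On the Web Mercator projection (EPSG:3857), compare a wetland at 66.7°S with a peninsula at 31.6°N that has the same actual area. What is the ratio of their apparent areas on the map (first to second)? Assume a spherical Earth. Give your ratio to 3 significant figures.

4.64

Mercator is conformal with k = sec φ, so areal scale = k² = sec²φ.
At 66.7°: sec²(66.7°) = 1/0.3955² = 6.392.
At 31.6°: sec²(31.6°) = 1/0.8517² = 1.378.
Ratio = 6.392/1.378 = cos²(31.6°)/cos²(66.7°) ≈ 4.64.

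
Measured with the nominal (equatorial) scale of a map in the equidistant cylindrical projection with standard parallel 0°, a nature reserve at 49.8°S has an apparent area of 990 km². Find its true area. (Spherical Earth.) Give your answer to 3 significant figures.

In the plate carrée (x = Rλ, y = Rφ), meridians are true-scale (h = 1) and parallels are stretched by k = sec φ.
Areal scale = h·k = 1 × sec φ; at 49.8°, h = 1.000, k = 1.549, so h·k = 1.549.
True area = apparent / (areal scale) = 990 / 1.549 ≈ 639 km².

639 km²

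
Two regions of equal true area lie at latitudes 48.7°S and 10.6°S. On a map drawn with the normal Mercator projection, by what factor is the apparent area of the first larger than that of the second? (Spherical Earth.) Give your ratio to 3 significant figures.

On Mercator, area is exaggerated by sec²φ = 1/cos²φ.
At 48.7°: sec²(48.7°) = 1/0.6600² = 2.296.
At 10.6°: sec²(10.6°) = 1/0.9829² = 1.035.
Ratio = 2.296/1.035 = cos²(10.6°)/cos²(48.7°) ≈ 2.22.

2.22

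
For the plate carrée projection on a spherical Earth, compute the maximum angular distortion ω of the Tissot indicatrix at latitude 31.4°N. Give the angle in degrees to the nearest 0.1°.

9.1°

In the plate carrée (x = Rλ, y = Rφ), meridians are true-scale (h = 1) and parallels are stretched by k = sec φ.
At 31.4°: h = 1.000, k = 1.172; principal scales a = 1.172, b = 1.000.
sin(ω/2) = (a − b)/(a + b) = 0.1716/2.172 = 0.07901, so ω = 2 arcsin(0.07901) ≈ 9.1°.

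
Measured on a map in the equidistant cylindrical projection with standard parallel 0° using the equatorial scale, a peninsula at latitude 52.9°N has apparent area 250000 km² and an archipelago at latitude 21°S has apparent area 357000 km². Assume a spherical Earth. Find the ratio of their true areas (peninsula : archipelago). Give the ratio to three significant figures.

0.452

On the plate carrée, areal scale = h·k = 1 × sec φ, so true area = apparent × cos φ.
True area of peninsula: 250000 × cos(52.9°) = 250000 × 0.6032 = 150800 km².
True area of archipelago: 357000 × cos(21°) = 357000 × 0.9336 = 333300 km².
Ratio = 150800 / 333300 ≈ 0.452.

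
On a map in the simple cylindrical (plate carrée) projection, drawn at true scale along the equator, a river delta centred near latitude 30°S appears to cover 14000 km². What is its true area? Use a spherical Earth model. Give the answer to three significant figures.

In the plate carrée (x = Rλ, y = Rφ), meridians are true-scale (h = 1) and parallels are stretched by k = sec φ.
Areal scale = h·k = 1 × sec φ; at 30°, h = 1.000, k = 1.155, so h·k = 1.155.
True area = apparent / (areal scale) = 14000 / 1.155 ≈ 12100 km².

12100 km²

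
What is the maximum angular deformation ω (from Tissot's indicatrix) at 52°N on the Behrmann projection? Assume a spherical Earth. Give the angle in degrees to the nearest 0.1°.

38.4°

The Behrmann projection is cylindrical equal-area with φ₀ = 30°. Cylindrical equal-area (φ₀ = 30°): h = cos φ / cos 30° along meridians, k = cos 30° / cos φ along parallels; h·k = 1.
At 52°: h = 0.7109, k = 1.407; principal scales a = 1.407, b = 0.7109.
sin(ω/2) = (a − b)/(a + b) = 0.6958/2.118 = 0.3286, so ω = 2 arcsin(0.3286) ≈ 38.4°.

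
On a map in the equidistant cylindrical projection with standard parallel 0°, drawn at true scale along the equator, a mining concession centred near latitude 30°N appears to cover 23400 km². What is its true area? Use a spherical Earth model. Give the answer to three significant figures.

20300 km²

Plate carrée maps x = Rλ, y = Rφ. The meridian scale is h = 1 and the parallel scale is k = 1/cos φ = sec φ.
Areal scale = h·k = 1 × sec φ; at 30°, h = 1.000, k = 1.155, so h·k = 1.155.
True area = apparent / (areal scale) = 23400 / 1.155 ≈ 20300 km².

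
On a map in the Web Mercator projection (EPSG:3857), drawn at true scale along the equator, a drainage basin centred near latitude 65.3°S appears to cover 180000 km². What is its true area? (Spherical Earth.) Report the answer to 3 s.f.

Mercator is conformal, so the point scale is isotropic: h = k = sec φ = 1/cos φ.
Areal scale = k² = sec²φ = 1/cos²(65.3°) = 1/0.4179² = 5.727.
True area = apparent / (areal scale) = 180000 / 5.727 ≈ 31400 km².

31400 km²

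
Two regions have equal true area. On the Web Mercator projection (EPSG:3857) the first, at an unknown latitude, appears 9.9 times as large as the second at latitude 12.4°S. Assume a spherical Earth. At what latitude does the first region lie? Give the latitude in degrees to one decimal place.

71.9°

On Mercator, (apparent₁)/(apparent₂) = sec²φ₁ / sec²φ₂ when true areas are equal.
cos²φ₂ / cos²φ₁ = 9.9  ⇒  cos φ₁ = cos 12.4° / √9.9 = 0.9767/3.146 = 0.3104.
φ₁ = arccos(0.3104) ≈ 71.9°.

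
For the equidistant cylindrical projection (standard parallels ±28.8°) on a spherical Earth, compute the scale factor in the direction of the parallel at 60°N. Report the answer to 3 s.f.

The equidistant cylindrical projection with φ₀ = 28.8° has h = 1 (meridians true) and k = cos φ₀ / cos φ along parallels.
k = cos 28.8° / cos 60° = 0.8763/0.5000 = 1.753.

1.75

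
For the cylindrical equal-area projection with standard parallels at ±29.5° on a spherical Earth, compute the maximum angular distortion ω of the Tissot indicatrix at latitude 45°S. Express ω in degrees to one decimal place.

For cylindrical equal-area with standard parallel φ₀, h = cos φ / cos φ₀ and k = cos φ₀ / cos φ, so h·k = 1.
At 45°: h = 0.8124, k = 1.231; principal scales a = 1.231, b = 0.8124.
sin(ω/2) = (a − b)/(a + b) = 0.4184/2.043 = 0.2048, so ω = 2 arcsin(0.2048) ≈ 23.6°.

23.6°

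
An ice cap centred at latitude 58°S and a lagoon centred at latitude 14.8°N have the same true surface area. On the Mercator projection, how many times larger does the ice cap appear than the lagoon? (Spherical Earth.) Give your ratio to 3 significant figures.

Mercator areal scale is sec²φ.
At 58°: sec²(58°) = 1/0.5299² = 3.561.
At 14.8°: sec²(14.8°) = 1/0.9668² = 1.070.
Ratio = 3.561/1.070 = cos²(14.8°)/cos²(58°) ≈ 3.33.

3.33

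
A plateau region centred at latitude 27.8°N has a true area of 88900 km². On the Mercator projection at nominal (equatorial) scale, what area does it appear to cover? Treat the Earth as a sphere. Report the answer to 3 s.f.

114000 km²

The Mercator projection is conformal; its linear scale factor is the same in every direction and equals sec φ = 1/cos φ.
Areal scale = k² = sec²φ = 1/cos²(27.8°) = 1/0.8846² = 1.278.
Apparent area = 88900 × 1.278 ≈ 114000 km².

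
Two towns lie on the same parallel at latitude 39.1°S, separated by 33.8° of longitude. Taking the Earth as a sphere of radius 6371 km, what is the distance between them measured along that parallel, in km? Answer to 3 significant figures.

Arc length along a parallel = R cos φ · Δλ (with Δλ in radians).
= 6371 × cos 39.1° × (33.8° × π/180) = 6371 × 0.7760 × 0.5899 ≈ 2920 km.

2920 km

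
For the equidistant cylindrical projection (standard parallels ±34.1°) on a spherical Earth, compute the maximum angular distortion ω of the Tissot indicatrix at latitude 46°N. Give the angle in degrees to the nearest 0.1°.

10.1°

In the equirectangular projection with standard parallel φ₀ = 34.1° (x = Rλ cos φ₀, y = Rφ), meridians are true-scale (h = 1) and the parallel scale is k = cos φ₀ / cos φ.
At 46°: h = 1.000, k = 1.192; principal scales a = 1.192, b = 1.000.
sin(ω/2) = (a − b)/(a + b) = 0.1920/2.192 = 0.08761, so ω = 2 arcsin(0.08761) ≈ 10.1°.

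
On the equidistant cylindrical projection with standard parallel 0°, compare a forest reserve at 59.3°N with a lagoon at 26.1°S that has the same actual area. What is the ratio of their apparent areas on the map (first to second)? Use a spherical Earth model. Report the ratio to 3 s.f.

1.76

Plate carrée maps x = Rλ, y = Rφ. The meridian scale is h = 1 and the parallel scale is k = 1/cos φ = sec φ.
Areal scale at 59.3°: h·k = 1.000 × 1.959 = 1.959.
Areal scale at 26.1°: h·k = 1.000 × 1.114 = 1.114.
Ratio = 1.959/1.114 ≈ 1.76.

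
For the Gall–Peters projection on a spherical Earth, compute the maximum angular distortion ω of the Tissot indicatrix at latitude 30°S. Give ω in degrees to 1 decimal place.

23.1°

Gall–Peters is a cylindrical equal-area projection with standard parallels at ±45°. A cylindrical equal-area projection with standard parallel φ₀ has meridian scale h = cos φ / cos φ₀ and parallel scale k = cos φ₀ / cos φ (so areas are preserved, h·k = 1).
At 30°: h = 1.225, k = 0.8165; principal scales a = 1.225, b = 0.8165.
sin(ω/2) = (a − b)/(a + b) = 0.4082/2.041 = 0.2000, so ω = 2 arcsin(0.2000) ≈ 23.1°.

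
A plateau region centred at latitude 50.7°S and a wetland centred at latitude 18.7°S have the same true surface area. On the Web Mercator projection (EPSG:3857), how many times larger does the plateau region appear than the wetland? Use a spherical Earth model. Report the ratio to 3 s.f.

2.24

Mercator areal scale is sec²φ.
At 50.7°: sec²(50.7°) = 1/0.6334² = 2.493.
At 18.7°: sec²(18.7°) = 1/0.9472² = 1.115.
Ratio = 2.493/1.115 = cos²(18.7°)/cos²(50.7°) ≈ 2.24.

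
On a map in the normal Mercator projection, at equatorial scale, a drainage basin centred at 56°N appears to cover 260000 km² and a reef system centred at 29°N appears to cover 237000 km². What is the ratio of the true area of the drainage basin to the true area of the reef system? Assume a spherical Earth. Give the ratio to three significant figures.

Since Mercator area scale is 1/cos²φ, the true area equals the apparent area multiplied by cos²φ.
True area of drainage basin: 260000 × cos²(56°) = 260000 × 0.3127 = 81300 km².
True area of reef system: 237000 × cos²(29°) = 237000 × 0.7650 = 181300 km².
Ratio = 81300 / 181300 ≈ 0.448.

0.448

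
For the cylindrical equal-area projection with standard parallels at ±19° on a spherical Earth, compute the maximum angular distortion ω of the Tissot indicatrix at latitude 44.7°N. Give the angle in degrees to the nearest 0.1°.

32.3°

Cylindrical equal-area (φ₀ = 19°): h = cos φ / cos 19° along meridians, k = cos 19° / cos φ along parallels; h·k = 1.
At 44.7°: h = 0.7518, k = 1.330; principal scales a = 1.330, b = 0.7518.
sin(ω/2) = (a − b)/(a + b) = 0.5785/2.082 = 0.2778, so ω = 2 arcsin(0.2778) ≈ 32.3°.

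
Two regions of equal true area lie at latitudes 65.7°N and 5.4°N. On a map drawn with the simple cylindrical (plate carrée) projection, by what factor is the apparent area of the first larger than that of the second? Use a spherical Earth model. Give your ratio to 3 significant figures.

2.42

For the equirectangular projection with φ₀ = 0 (plate carrée), h = 1 along meridians and k = sec φ along parallels.
Areal scale at 65.7°: h·k = 1.000 × 2.430 = 2.430.
Areal scale at 5.4°: h·k = 1.000 × 1.004 = 1.004.
Ratio = 2.430/1.004 ≈ 2.42.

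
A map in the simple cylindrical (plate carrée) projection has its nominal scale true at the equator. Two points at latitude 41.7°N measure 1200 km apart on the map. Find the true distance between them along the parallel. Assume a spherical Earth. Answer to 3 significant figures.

In the plate carrée (x = Rλ, y = Rφ), meridians are true-scale (h = 1) and parallels are stretched by k = sec φ.
Along the parallel at 41.7°, map distances are exaggerated by k = sec 41.7° = 1.339.
True distance = 1200 / 1.339 = 1200 × cos 41.7° ≈ 896 km.

896 km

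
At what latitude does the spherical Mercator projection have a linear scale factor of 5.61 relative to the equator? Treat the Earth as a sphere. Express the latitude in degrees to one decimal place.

Mercator scale is k = sec φ = 1/cos φ.
1/cos φ = 5.61  ⇒  cos φ = 0.1783  ⇒  φ = arccos(0.1783) ≈ 79.7°.

79.7°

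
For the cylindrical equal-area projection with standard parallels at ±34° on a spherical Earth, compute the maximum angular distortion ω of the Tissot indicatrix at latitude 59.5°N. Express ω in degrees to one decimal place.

54.1°

Cylindrical equal-area (φ₀ = 34°): h = cos φ / cos 34° along meridians, k = cos 34° / cos φ along parallels; h·k = 1.
At 59.5°: h = 0.6122, k = 1.633; principal scales a = 1.633, b = 0.6122.
sin(ω/2) = (a − b)/(a + b) = 1.021/2.246 = 0.4548, so ω = 2 arcsin(0.4548) ≈ 54.1°.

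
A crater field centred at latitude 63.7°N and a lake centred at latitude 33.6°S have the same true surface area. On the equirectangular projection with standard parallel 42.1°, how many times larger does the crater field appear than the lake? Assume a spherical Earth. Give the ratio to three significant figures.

With standard parallel φ₀ = 42.1°, the equirectangular projection gives x = Rλ cos φ₀, y = Rφ, so h = 1 and k = cos 42.1° / cos φ.
Areal scale at 63.7°: h·k = 1.000 × 1.675 = 1.675.
Areal scale at 33.6°: h·k = 1.000 × 0.8908 = 0.8908.
Ratio = 1.675/0.8908 ≈ 1.88.

1.88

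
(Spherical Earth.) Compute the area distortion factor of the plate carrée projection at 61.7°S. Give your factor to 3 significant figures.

Plate carrée maps x = Rλ, y = Rφ. The meridian scale is h = 1 and the parallel scale is k = 1/cos φ = sec φ.
Areal scale = h·k = 1 × sec φ; at 61.7°, h = 1.000, k = 2.109, so h·k = 2.109.

2.11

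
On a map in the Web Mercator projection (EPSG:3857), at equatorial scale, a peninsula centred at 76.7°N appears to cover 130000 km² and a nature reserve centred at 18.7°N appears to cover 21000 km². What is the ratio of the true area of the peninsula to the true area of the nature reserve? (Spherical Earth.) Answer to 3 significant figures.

Since Mercator area scale is 1/cos²φ, the true area equals the apparent area multiplied by cos²φ.
True area of peninsula: 130000 × cos²(76.7°) = 130000 × 0.05292 = 6880 km².
True area of nature reserve: 21000 × cos²(18.7°) = 21000 × 0.8972 = 18840 km².
Ratio = 6880 / 18840 ≈ 0.365.

0.365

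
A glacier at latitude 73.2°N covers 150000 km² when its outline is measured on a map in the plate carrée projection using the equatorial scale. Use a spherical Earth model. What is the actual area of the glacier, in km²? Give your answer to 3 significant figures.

For the equirectangular projection with φ₀ = 0 (plate carrée), h = 1 along meridians and k = sec φ along parallels.
Areal scale = h·k = 1 × sec φ; at 73.2°, h = 1.000, k = 3.460, so h·k = 3.460.
True area = apparent / (areal scale) = 150000 / 3.460 ≈ 43400 km².

43400 km²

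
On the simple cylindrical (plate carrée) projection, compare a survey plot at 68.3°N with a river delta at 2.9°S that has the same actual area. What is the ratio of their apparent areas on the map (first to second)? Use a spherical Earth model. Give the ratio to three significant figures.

For the equirectangular projection with φ₀ = 0 (plate carrée), h = 1 along meridians and k = sec φ along parallels.
Areal scale at 68.3°: h·k = 1.000 × 2.705 = 2.705.
Areal scale at 2.9°: h·k = 1.000 × 1.001 = 1.001.
Ratio = 2.705/1.001 ≈ 2.70.

2.70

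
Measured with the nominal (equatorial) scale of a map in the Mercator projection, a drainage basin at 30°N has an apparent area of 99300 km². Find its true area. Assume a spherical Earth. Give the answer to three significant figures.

For Mercator, h = k = sec φ (a conformal cylindrical projection has a single point scale, 1/cos φ).
Areal scale = k² = sec²φ = 1/cos²(30°) = 1/0.8660² = 1.333.
True area = apparent / (areal scale) = 99300 / 1.333 ≈ 74500 km².

74500 km²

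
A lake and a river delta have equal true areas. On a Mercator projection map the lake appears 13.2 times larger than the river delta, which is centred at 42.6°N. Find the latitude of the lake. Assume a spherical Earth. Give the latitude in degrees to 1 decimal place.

For equal true areas on Mercator, apparent areas scale as sec²φ, so the ratio is cos²φ₂ / cos²φ₁.
cos²φ₂ / cos²φ₁ = 13.2  ⇒  cos φ₁ = cos 42.6° / √13.2 = 0.7361/3.633 = 0.2026.
φ₁ = arccos(0.2026) ≈ 78.3°.

78.3°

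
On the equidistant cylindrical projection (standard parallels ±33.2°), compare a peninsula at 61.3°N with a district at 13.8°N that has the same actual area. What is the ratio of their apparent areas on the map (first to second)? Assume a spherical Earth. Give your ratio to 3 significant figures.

In the equirectangular projection with standard parallel φ₀ = 33.2° (x = Rλ cos φ₀, y = Rφ), meridians are true-scale (h = 1) and the parallel scale is k = cos φ₀ / cos φ.
Areal scale at 61.3°: h·k = 1.000 × 1.742 = 1.742.
Areal scale at 13.8°: h·k = 1.000 × 0.8616 = 0.8616.
Ratio = 1.742/0.8616 ≈ 2.02.

2.02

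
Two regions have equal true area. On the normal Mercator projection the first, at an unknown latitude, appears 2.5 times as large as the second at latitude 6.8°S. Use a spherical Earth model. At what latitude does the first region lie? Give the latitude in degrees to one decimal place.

51.1°

For equal true areas on Mercator, apparent areas scale as sec²φ, so the ratio is cos²φ₂ / cos²φ₁.
cos²φ₂ / cos²φ₁ = 2.5  ⇒  cos φ₁ = cos 6.8° / √2.5 = 0.9930/1.581 = 0.6280.
φ₁ = arccos(0.6280) ≈ 51.1°.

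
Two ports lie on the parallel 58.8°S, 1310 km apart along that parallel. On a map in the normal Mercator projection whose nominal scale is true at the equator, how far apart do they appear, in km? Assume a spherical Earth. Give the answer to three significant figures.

2530 km

For Mercator, h = k = sec φ (a conformal cylindrical projection has a single point scale, 1/cos φ).
Along the parallel, k = sec 58.8° = 1/0.5180 = 1.930.
Map distance = 1310 × 1.930 ≈ 2530 km.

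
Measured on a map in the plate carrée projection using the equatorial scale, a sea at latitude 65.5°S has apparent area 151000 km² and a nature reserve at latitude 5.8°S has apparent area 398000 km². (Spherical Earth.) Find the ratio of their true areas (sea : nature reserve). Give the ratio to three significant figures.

0.158

Plate carrée has h = 1 and k = sec φ, giving areal scale sec φ; true area = (apparent area) · cos φ.
True area of sea: 151000 × cos(65.5°) = 151000 × 0.4147 = 62620 km².
True area of nature reserve: 398000 × cos(5.8°) = 398000 × 0.9949 = 396000 km².
Ratio = 62620 / 396000 ≈ 0.158.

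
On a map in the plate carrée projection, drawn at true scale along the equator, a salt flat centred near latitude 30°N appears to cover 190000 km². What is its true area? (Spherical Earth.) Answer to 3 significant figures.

165000 km²

Plate carrée maps x = Rλ, y = Rφ. The meridian scale is h = 1 and the parallel scale is k = 1/cos φ = sec φ.
Areal scale = h·k = 1 × sec φ; at 30°, h = 1.000, k = 1.155, so h·k = 1.155.
True area = apparent / (areal scale) = 190000 / 1.155 ≈ 165000 km².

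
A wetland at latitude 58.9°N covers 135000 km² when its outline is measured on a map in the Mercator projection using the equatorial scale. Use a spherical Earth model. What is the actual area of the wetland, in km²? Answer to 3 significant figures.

36000 km²

The Mercator projection is conformal; its linear scale factor is the same in every direction and equals sec φ = 1/cos φ.
Areal scale = k² = sec²φ = 1/cos²(58.9°) = 1/0.5165² = 3.748.
True area = apparent / (areal scale) = 135000 / 3.748 ≈ 36000 km².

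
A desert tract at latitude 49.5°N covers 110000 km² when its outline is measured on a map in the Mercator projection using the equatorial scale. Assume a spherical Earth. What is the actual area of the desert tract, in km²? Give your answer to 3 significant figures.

For Mercator, h = k = sec φ (a conformal cylindrical projection has a single point scale, 1/cos φ).
Areal scale = k² = sec²φ = 1/cos²(49.5°) = 1/0.6494² = 2.371.
True area = apparent / (areal scale) = 110000 / 2.371 ≈ 46400 km².

46400 km²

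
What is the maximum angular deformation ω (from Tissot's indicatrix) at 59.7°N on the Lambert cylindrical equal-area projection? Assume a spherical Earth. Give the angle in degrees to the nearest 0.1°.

The Lambert cylindrical equal-area projection is the cylindrical equal-area projection with its standard parallel at the equator (φ₀ = 0). For cylindrical equal-area with standard parallel φ₀, h = cos φ / cos φ₀ and k = cos φ₀ / cos φ, so h·k = 1.
At 59.7°: h = 0.5045, k = 1.982; principal scales a = 1.982, b = 0.5045.
sin(ω/2) = (a − b)/(a + b) = 1.478/2.487 = 0.5942, so ω = 2 arcsin(0.5942) ≈ 72.9°.

72.9°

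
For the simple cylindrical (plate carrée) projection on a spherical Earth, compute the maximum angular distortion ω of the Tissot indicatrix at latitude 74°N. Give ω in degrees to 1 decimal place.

Plate carrée maps x = Rλ, y = Rφ. The meridian scale is h = 1 and the parallel scale is k = 1/cos φ = sec φ.
At 74°: h = 1.000, k = 3.628; principal scales a = 3.628, b = 1.000.
sin(ω/2) = (a − b)/(a + b) = 2.628/4.628 = 0.5678, so ω = 2 arcsin(0.5678) ≈ 69.2°.

69.2°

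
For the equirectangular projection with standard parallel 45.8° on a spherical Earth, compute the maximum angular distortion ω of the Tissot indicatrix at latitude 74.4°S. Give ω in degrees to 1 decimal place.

With standard parallel φ₀ = 45.8°, the equirectangular projection gives x = Rλ cos φ₀, y = Rφ, so h = 1 and k = cos 45.8° / cos φ.
At 74.4°: h = 1.000, k = 2.592; principal scales a = 2.592, b = 1.000.
sin(ω/2) = (a − b)/(a + b) = 1.592/3.592 = 0.4433, so ω = 2 arcsin(0.4433) ≈ 52.6°.

52.6°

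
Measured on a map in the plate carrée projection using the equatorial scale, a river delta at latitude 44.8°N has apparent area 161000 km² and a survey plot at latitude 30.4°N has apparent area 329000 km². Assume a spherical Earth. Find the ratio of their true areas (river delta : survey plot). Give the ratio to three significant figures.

On the plate carrée, areal scale = h·k = 1 × sec φ, so true area = apparent × cos φ.
True area of river delta: 161000 × cos(44.8°) = 161000 × 0.7096 = 114200 km².
True area of survey plot: 329000 × cos(30.4°) = 329000 × 0.8625 = 283800 km².
Ratio = 114200 / 283800 ≈ 0.403.

0.403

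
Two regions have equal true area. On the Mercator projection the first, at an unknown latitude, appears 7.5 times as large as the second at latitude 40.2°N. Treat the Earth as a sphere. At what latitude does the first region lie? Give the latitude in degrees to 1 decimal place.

73.8°

On Mercator, (apparent₁)/(apparent₂) = sec²φ₁ / sec²φ₂ when true areas are equal.
cos²φ₂ / cos²φ₁ = 7.5  ⇒  cos φ₁ = cos 40.2° / √7.5 = 0.7638/2.739 = 0.2789.
φ₁ = arccos(0.2789) ≈ 73.8°.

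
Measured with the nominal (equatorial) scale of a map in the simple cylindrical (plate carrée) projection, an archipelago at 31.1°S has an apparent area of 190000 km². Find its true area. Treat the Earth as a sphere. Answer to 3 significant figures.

Plate carrée maps x = Rλ, y = Rφ. The meridian scale is h = 1 and the parallel scale is k = 1/cos φ = sec φ.
Areal scale = h·k = 1 × sec φ; at 31.1°, h = 1.000, k = 1.168, so h·k = 1.168.
True area = apparent / (areal scale) = 190000 / 1.168 ≈ 163000 km².

163000 km²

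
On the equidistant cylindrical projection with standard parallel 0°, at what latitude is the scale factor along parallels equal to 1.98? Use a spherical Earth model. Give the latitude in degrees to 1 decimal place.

59.7°

Plate carrée: h = 1, k = sec φ along parallels.
sec φ = 1.98  ⇒  cos φ = 0.5051  ⇒  φ ≈ 59.7°.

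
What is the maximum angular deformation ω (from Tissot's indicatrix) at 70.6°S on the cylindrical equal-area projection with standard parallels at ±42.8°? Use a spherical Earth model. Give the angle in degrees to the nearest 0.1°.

A cylindrical equal-area projection with standard parallel φ₀ has meridian scale h = cos φ / cos φ₀ and parallel scale k = cos φ₀ / cos φ (so areas are preserved, h·k = 1).
At 70.6°: h = 0.4527, k = 2.209; principal scales a = 2.209, b = 0.4527.
sin(ω/2) = (a − b)/(a + b) = 1.756/2.662 = 0.6598, so ω = 2 arcsin(0.6598) ≈ 82.6°.

82.6°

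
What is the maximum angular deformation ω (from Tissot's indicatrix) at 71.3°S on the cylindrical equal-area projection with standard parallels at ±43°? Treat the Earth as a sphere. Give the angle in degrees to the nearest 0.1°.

85.3°

A cylindrical equal-area projection with standard parallel φ₀ has meridian scale h = cos φ / cos φ₀ and parallel scale k = cos φ₀ / cos φ (so areas are preserved, h·k = 1).
At 71.3°: h = 0.4384, k = 2.281; principal scales a = 2.281, b = 0.4384.
sin(ω/2) = (a − b)/(a + b) = 1.843/2.719 = 0.6776, so ω = 2 arcsin(0.6776) ≈ 85.3°.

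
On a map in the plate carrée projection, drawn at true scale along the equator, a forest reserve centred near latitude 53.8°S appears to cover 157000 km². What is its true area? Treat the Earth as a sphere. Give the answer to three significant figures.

92700 km²

Plate carrée maps x = Rλ, y = Rφ. The meridian scale is h = 1 and the parallel scale is k = 1/cos φ = sec φ.
Areal scale = h·k = 1 × sec φ; at 53.8°, h = 1.000, k = 1.693, so h·k = 1.693.
True area = apparent / (areal scale) = 157000 / 1.693 ≈ 92700 km².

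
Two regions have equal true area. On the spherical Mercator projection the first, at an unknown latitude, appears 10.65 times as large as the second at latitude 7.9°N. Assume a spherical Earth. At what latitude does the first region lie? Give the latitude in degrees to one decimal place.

On Mercator, (apparent₁)/(apparent₂) = sec²φ₁ / sec²φ₂ when true areas are equal.
cos²φ₂ / cos²φ₁ = 10.65  ⇒  cos φ₁ = cos 7.9° / √10.65 = 0.9905/3.263 = 0.3035.
φ₁ = arccos(0.3035) ≈ 72.3°.

72.3°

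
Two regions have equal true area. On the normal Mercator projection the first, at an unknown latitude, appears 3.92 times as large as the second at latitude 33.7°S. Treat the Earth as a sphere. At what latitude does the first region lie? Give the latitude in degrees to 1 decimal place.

On Mercator, (apparent₁)/(apparent₂) = sec²φ₁ / sec²φ₂ when true areas are equal.
cos²φ₂ / cos²φ₁ = 3.92  ⇒  cos φ₁ = cos 33.7° / √3.92 = 0.8320/1.980 = 0.4202.
φ₁ = arccos(0.4202) ≈ 65.2°.

65.2°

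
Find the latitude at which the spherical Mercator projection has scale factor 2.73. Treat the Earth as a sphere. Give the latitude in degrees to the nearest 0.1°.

Mercator scale is k = sec φ = 1/cos φ.
1/cos φ = 2.73  ⇒  cos φ = 0.3663  ⇒  φ = arccos(0.3663) ≈ 68.5°.

68.5°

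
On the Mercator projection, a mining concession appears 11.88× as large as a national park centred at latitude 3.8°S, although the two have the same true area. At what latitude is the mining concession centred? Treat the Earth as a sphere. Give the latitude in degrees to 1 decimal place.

On Mercator, (apparent₁)/(apparent₂) = sec²φ₁ / sec²φ₂ when true areas are equal.
cos²φ₂ / cos²φ₁ = 11.88  ⇒  cos φ₁ = cos 3.8° / √11.88 = 0.9978/3.447 = 0.2895.
φ₁ = arccos(0.2895) ≈ 73.2°.

73.2°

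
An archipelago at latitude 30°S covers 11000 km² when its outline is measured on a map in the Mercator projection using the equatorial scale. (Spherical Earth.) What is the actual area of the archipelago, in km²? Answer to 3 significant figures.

Mercator is conformal, so the point scale is isotropic: h = k = sec φ = 1/cos φ.
Areal scale = k² = sec²φ = 1/cos²(30°) = 1/0.8660² = 1.333.
True area = apparent / (areal scale) = 11000 / 1.333 ≈ 8250 km².

8250 km²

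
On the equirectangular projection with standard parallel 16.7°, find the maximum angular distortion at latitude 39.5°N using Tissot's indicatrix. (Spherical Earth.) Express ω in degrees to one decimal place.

12.4°

The equidistant cylindrical projection with φ₀ = 16.7° has h = 1 (meridians true) and k = cos φ₀ / cos φ along parallels.
At 39.5°: h = 1.000, k = 1.241; principal scales a = 1.241, b = 1.000.
sin(ω/2) = (a − b)/(a + b) = 0.2413/2.241 = 0.1077, so ω = 2 arcsin(0.1077) ≈ 12.4°.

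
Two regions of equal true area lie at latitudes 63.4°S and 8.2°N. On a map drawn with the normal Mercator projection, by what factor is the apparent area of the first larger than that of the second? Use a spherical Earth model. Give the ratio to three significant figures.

On Mercator, area is exaggerated by sec²φ = 1/cos²φ.
At 63.4°: sec²(63.4°) = 1/0.4478² = 4.988.
At 8.2°: sec²(8.2°) = 1/0.9898² = 1.021.
Ratio = 4.988/1.021 = cos²(8.2°)/cos²(63.4°) ≈ 4.89.

4.89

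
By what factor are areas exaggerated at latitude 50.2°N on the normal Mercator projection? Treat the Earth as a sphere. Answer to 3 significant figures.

2.44

The Mercator projection is conformal; its linear scale factor is the same in every direction and equals sec φ = 1/cos φ.
Areal scale = k² = sec²φ = 1/cos²(50.2°) = 1/0.6401² = 2.441.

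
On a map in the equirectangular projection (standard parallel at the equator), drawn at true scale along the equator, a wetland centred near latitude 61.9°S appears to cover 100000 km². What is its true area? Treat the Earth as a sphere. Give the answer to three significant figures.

Plate carrée maps x = Rλ, y = Rφ. The meridian scale is h = 1 and the parallel scale is k = 1/cos φ = sec φ.
Areal scale = h·k = 1 × sec φ; at 61.9°, h = 1.000, k = 2.123, so h·k = 2.123.
True area = apparent / (areal scale) = 100000 / 2.123 ≈ 47100 km².

47100 km²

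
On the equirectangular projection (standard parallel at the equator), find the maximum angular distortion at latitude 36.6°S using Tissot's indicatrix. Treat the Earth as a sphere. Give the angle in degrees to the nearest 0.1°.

12.6°

Plate carrée maps x = Rλ, y = Rφ. The meridian scale is h = 1 and the parallel scale is k = 1/cos φ = sec φ.
At 36.6°: h = 1.000, k = 1.246; principal scales a = 1.246, b = 1.000.
sin(ω/2) = (a − b)/(a + b) = 0.2456/2.246 = 0.1094, so ω = 2 arcsin(0.1094) ≈ 12.6°.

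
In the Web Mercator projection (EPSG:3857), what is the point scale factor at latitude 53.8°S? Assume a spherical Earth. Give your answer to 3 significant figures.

1.69

Mercator is conformal, so the point scale is isotropic: h = k = sec φ = 1/cos φ.
k = 1/cos 53.8° = 1/0.5906 = 1.693.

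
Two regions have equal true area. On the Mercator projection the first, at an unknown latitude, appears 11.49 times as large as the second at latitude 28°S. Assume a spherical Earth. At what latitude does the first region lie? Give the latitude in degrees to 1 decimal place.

On Mercator, (apparent₁)/(apparent₂) = sec²φ₁ / sec²φ₂ when true areas are equal.
cos²φ₂ / cos²φ₁ = 11.49  ⇒  cos φ₁ = cos 28° / √11.49 = 0.8829/3.390 = 0.2605.
φ₁ = arccos(0.2605) ≈ 74.9°.

74.9°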